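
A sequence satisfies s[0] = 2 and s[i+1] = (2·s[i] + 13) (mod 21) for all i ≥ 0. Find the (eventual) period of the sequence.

3

Listing terms: s[0] = 2; s[1] = 17; s[2] = 5; s[3] = 2.
Since s[3] = s[0] = 2, the sequence is periodic with period 3.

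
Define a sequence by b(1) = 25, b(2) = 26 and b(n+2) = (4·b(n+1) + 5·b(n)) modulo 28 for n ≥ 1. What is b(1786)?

Listing terms: b(1) = 25; b(2) = 26; b(3) = 5; b(4) = 10; b(5) = 9; b(6) = 2; b(7) = 25; b(8) = 26.
The sequence repeats with period 6.
So b(1786) = b(1 + ((1786-1) mod 6)) = b(4) = 10.

10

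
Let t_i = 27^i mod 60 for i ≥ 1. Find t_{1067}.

We have t_1 = 27; t_2 = 9; t_3 = 3; t_4 = 21; t_5 = 27.
The sequence repeats with period 4.
(1067 - 1) mod 4 = 2, so t_{1067} = t_3 = 3.

3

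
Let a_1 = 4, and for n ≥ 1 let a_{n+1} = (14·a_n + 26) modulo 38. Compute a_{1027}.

4

Computing terms: a_1 = 4,  a_2 = 6,  a_3 = 34,  a_4 = 8,  a_5 = 24,  a_6 = 20,  a_7 = 2,  a_8 = 16,  a_9 = 22,  a_{10} = 30,  a_{11} = 28,  a_{12} = 0,  a_{13} = 26,  a_{14} = 10,  a_{15} = 14,  a_{16} = 32,  a_{17} = 18,  a_{18} = 12,  a_{19} = 4.
Since a_{19} = a_1 = 4, the sequence is periodic with period 18.
So a_{1027} = a_{1 + ((1027-1) mod 18)} = a_1 = 4.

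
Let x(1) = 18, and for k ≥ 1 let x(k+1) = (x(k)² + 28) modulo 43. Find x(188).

32

Computing terms: x(1) = 18, x(2) = 8, x(3) = 6, x(4) = 21, x(5) = 39, x(6) = 1, x(7) = 29, x(8) = 9, x(9) = 23, x(10) = 41, x(11) = 32, x(12) = 20, x(13) = 41.
Since x(13) = x(10) = 41, the sequence is eventually periodic: after a pre-period of length 9 it cycles with period 3.
For k ≥ 10, x(k) depends only on (k - 10) mod 3. (188 - 10) mod 3 = 1, so x(188) = x(11) = 32.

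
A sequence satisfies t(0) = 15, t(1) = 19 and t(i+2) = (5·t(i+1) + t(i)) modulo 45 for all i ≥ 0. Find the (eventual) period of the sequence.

We have t(0) = 15,  t(1) = 19,  t(2) = 20,  t(3) = 29,  t(4) = 30,  t(5) = 44,  t(6) = 25,  t(7) = 34,  t(8) = 15,  t(9) = 19.
Since (t(8), t(9)) = (t(0), t(1)) = (15, 19) (two consecutive terms determine the rest), the sequence is periodic with period 8.

8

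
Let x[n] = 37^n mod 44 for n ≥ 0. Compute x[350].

1

x[0] = 1; x[1] = 37; x[2] = 5; x[3] = 9; x[4] = 25; x[5] = 1.
Since x[5] = x[0] = 1, the sequence is periodic with period 5.
So x[350] = x[0 + ((350-0) mod 5)] = x[0] = 1.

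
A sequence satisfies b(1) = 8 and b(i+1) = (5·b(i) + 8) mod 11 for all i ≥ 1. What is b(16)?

8

Computing terms: b(1) = 8,  b(2) = 4,  b(3) = 6,  b(4) = 5,  b(5) = 0,  b(6) = 8.
Since b(6) = b(1) = 8, the sequence is periodic with period 5.
So b(16) = b(1 + ((16-1) mod 5)) = b(1) = 8.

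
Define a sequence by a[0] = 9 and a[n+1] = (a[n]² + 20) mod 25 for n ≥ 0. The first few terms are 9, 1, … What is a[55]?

a[0] = 9, a[1] = 1, a[2] = 21, a[3] = 11, a[4] = 16, a[5] = 1.
Since a[5] = a[1] = 1, the sequence is eventually periodic: after a pre-period of length 1 it cycles with period 4.
For n ≥ 1, a[n] depends only on (n - 1) mod 4. (55 - 1) mod 4 = 2, so a[55] = a[3] = 11.

11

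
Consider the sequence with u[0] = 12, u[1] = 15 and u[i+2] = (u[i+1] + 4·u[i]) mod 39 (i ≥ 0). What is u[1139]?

Listing terms: u[0] = 12; u[1] = 15; u[2] = 24; u[3] = 6; u[4] = 24; u[5] = 9; u[6] = 27; u[7] = 24; u[8] = 15; u[9] = 33; u[10] = 15; u[11] = 30; u[12] = 12; u[13] = 15.
The sequence repeats with period 12.
So u[1139] = u[0 + ((1139-0) mod 12)] = u[11] = 30.

30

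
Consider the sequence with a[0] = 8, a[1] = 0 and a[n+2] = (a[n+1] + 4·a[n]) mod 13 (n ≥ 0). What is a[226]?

We have a[0] = 8,  a[1] = 0,  a[2] = 6,  a[3] = 6,  a[4] = 4,  a[5] = 2,  a[6] = 5,  a[7] = 0,  a[8] = 7,  a[9] = 7,  a[10] = 9,  a[11] = 11,  a[12] = 8,  a[13] = 0.
The sequence repeats with period 12.
(226 - 0) mod 12 = 10, so a[226] = a[10] = 9.

9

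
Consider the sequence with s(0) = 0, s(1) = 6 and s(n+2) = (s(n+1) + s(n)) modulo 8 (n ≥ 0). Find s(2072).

6

Computing terms: s(0) = 0, s(1) = 6, s(2) = 6, s(3) = 4, s(4) = 2, s(5) = 6, s(6) = 0, s(7) = 6.
The sequence repeats with period 6.
So s(2072) = s(0 + ((2072-0) mod 6)) = s(2) = 6.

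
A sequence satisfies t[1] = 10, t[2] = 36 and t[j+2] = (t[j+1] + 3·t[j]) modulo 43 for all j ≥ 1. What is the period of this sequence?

t[1] = 10,  t[2] = 36,  t[3] = 23,  t[4] = 2,  t[5] = 28,  t[6] = 34,  t[7] = 32,  t[8] = 5,  t[9] = 15,  t[10] = 30,  t[11] = 32,  t[12] = 36,  t[13] = 3,  t[14] = 25,  t[15] = 34,  t[16] = 23,  t[17] = 39,  t[18] = 22,  t[19] = 10,  t[20] = 33,  t[21] = 20,  t[22] = 33,  t[23] = 7,  t[24] = 20,  t[25] = 41,  t[26] = 15,  t[27] = 9,  t[28] = 11,  t[29] = 38,  t[30] = 28,  t[31] = 13,  t[32] = 11,  t[33] = 7,  t[34] = 40,  t[35] = 18,  t[36] = 9,  t[37] = 20,  t[38] = 4,  t[39] = 21,  t[40] = 33,  t[41] = 10,  t[42] = 23,  t[43] = 10,  t[44] = 36.
The sequence repeats with period 42.

42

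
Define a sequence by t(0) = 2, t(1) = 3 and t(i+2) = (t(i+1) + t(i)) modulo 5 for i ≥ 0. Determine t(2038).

Listing terms: t(0) = 2, t(1) = 3, t(2) = 0, t(3) = 3, t(4) = 3, t(5) = 1, t(6) = 4, t(7) = 0, t(8) = 4, t(9) = 4, t(10) = 3, t(11) = 2, t(12) = 0, t(13) = 2, t(14) = 2, t(15) = 4, t(16) = 1, t(17) = 0, t(18) = 1, t(19) = 1, t(20) = 2, t(21) = 3.
The sequence repeats with period 20.
So t(2038) = t(0 + ((2038-0) mod 20)) = t(18) = 1.

1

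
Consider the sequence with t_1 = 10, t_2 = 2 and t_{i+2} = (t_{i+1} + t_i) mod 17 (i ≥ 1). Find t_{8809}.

Listing terms: t_1 = 10; t_2 = 2; t_3 = 12; t_4 = 14; t_5 = 9; t_6 = 6; t_7 = 15; t_8 = 4; t_9 = 2; t_{10} = 6; t_{11} = 8; t_{12} = 14; t_{13} = 5; t_{14} = 2; t_{15} = 7; t_{16} = 9; t_{17} = 16; t_{18} = 8; t_{19} = 7; t_{20} = 15; t_{21} = 5; t_{22} = 3; t_{23} = 8; t_{24} = 11; t_{25} = 2; t_{26} = 13; t_{27} = 15; t_{28} = 11; t_{29} = 9; t_{30} = 3; t_{31} = 12; t_{32} = 15; t_{33} = 10; t_{34} = 8; t_{35} = 1; t_{36} = 9; t_{37} = 10; t_{38} = 2.
Since (t_{37}, t_{38}) = (t_1, t_2) = (10, 2) (two consecutive terms determine the rest), the sequence is periodic with period 36.
So t_{8809} = t_{1 + ((8809-1) mod 36)} = t_{25} = 2.

2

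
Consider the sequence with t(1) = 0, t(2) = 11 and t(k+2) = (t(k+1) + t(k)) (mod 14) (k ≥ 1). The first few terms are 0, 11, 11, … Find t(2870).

13

t(1) = 0,  t(2) = 11,  t(3) = 11,  t(4) = 8,  t(5) = 5,  t(6) = 13,  t(7) = 4,  t(8) = 3,  t(9) = 7,  t(10) = 10,  t(11) = 3,  t(12) = 13,  t(13) = 2,  t(14) = 1,  t(15) = 3,  t(16) = 4,  t(17) = 7,  t(18) = 11,  t(19) = 4,  t(20) = 1,  t(21) = 5,  t(22) = 6,  t(23) = 11,  t(24) = 3,  t(25) = 0,  t(26) = 3,  t(27) = 3,  t(28) = 6,  t(29) = 9,  t(30) = 1,  t(31) = 10,  t(32) = 11,  t(33) = 7,  t(34) = 4,  t(35) = 11,  t(36) = 1,  t(37) = 12,  t(38) = 13,  t(39) = 11,  t(40) = 10,  t(41) = 7,  t(42) = 3,  t(43) = 10,  t(44) = 13,  t(45) = 9,  t(46) = 8,  t(47) = 3,  t(48) = 11,  t(49) = 0,  t(50) = 11.
The sequence repeats with period 48.
(2870 - 1) mod 48 = 37, so t(2870) = t(38) = 13.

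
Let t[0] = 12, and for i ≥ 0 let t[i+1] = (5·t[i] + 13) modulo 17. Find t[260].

8

We have t[0] = 12, t[1] = 5, t[2] = 4, t[3] = 16, t[4] = 8, t[5] = 2, t[6] = 6, t[7] = 9, t[8] = 7, t[9] = 14, t[10] = 15, t[11] = 3, t[12] = 11, t[13] = 0, t[14] = 13, t[15] = 10, t[16] = 12.
Since t[16] = t[0] = 12, the sequence is periodic with period 16.
(260 - 0) mod 16 = 4, so t[260] = t[4] = 8.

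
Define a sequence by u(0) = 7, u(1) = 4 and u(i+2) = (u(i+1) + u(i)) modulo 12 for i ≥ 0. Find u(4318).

10

u(0) = 7, u(1) = 4, u(2) = 11, u(3) = 3, u(4) = 2, u(5) = 5, u(6) = 7, u(7) = 0, u(8) = 7, u(9) = 7, u(10) = 2, u(11) = 9, u(12) = 11, u(13) = 8, u(14) = 7, u(15) = 3, u(16) = 10, u(17) = 1, u(18) = 11, u(19) = 0, u(20) = 11, u(21) = 11, u(22) = 10, u(23) = 9, u(24) = 7, u(25) = 4.
Since (u(24), u(25)) = (u(0), u(1)) = (7, 4) (two consecutive terms determine the rest), the sequence is periodic with period 24.
(4318 - 0) mod 24 = 22, so u(4318) = u(22) = 10.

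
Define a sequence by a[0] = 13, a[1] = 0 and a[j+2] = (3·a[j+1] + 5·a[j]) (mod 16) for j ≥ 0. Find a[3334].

Computing terms: a[0] = 13, a[1] = 0, a[2] = 1, a[3] = 3, a[4] = 14, a[5] = 9, a[6] = 1, a[7] = 0, a[8] = 5, a[9] = 15, a[10] = 6, a[11] = 13, a[12] = 5, a[13] = 0, a[14] = 9, a[15] = 11, a[16] = 14, a[17] = 1, a[18] = 9, a[19] = 0, a[20] = 13, a[21] = 7, a[22] = 6, a[23] = 5, a[24] = 13, a[25] = 0.
Since (a[24], a[25]) = (a[0], a[1]) = (13, 0) (two consecutive terms determine the rest), the sequence is periodic with period 24.
So a[3334] = a[0 + ((3334-0) mod 24)] = a[22] = 6.

6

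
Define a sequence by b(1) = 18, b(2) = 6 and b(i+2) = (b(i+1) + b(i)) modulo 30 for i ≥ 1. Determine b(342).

Computing terms: b(1) = 18; b(2) = 6; b(3) = 24; b(4) = 0; b(5) = 24; b(6) = 24; b(7) = 18; b(8) = 12; b(9) = 0; b(10) = 12; b(11) = 12; b(12) = 24; b(13) = 6; b(14) = 0; b(15) = 6; b(16) = 6; b(17) = 12; b(18) = 18; b(19) = 0; b(20) = 18; b(21) = 18; b(22) = 6.
Since (b(21), b(22)) = (b(1), b(2)) = (18, 6) (two consecutive terms determine the rest), the sequence is periodic with period 20.
So b(342) = b(1 + ((342-1) mod 20)) = b(2) = 6.

6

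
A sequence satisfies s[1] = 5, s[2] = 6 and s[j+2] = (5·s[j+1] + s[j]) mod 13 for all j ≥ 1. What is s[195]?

9

Computing terms: s[1] = 5; s[2] = 6; s[3] = 9; s[4] = 12; s[5] = 4; s[6] = 6; s[7] = 8; s[8] = 7; s[9] = 4; s[10] = 1; s[11] = 9; s[12] = 7; s[13] = 5; s[14] = 6.
The sequence repeats with period 12.
So s[195] = s[1 + ((195-1) mod 12)] = s[3] = 9.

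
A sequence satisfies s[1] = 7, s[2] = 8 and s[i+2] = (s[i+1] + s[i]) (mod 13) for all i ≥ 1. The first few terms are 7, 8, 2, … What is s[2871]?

6

s[1] = 7, s[2] = 8, s[3] = 2, s[4] = 10, s[5] = 12, s[6] = 9, s[7] = 8, s[8] = 4, s[9] = 12, s[10] = 3, s[11] = 2, s[12] = 5, s[13] = 7, s[14] = 12, s[15] = 6, s[16] = 5, s[17] = 11, s[18] = 3, s[19] = 1, s[20] = 4, s[21] = 5, s[22] = 9, s[23] = 1, s[24] = 10, s[25] = 11, s[26] = 8, s[27] = 6, s[28] = 1, s[29] = 7, s[30] = 8.
The sequence repeats with period 28.
So s[2871] = s[1 + ((2871-1) mod 28)] = s[15] = 6.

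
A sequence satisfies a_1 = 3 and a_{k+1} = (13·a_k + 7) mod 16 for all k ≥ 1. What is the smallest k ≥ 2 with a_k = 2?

6

We have a_1 = 3, a_2 = 14, a_3 = 13, a_4 = 0, a_5 = 7, a_6 = 2, a_7 = 1, a_8 = 4, a_9 = 11, a_{10} = 6, a_{11} = 5, a_{12} = 8, a_{13} = 15, a_{14} = 10, a_{15} = 9, a_{16} = 12, a_{17} = 3.
Since a_{17} = a_1 = 3, the sequence is periodic with period 16.
The value 2 first appears (with k ≥ 2) at a_6.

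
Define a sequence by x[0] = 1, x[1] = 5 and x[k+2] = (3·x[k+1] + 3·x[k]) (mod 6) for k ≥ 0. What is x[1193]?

0

Computing terms: x[0] = 1; x[1] = 5; x[2] = 0; x[3] = 3; x[4] = 3; x[5] = 0; x[6] = 3.
Since (x[5], x[6]) = (x[2], x[3]) = (0, 3) (two consecutive terms determine the rest), the sequence is eventually periodic: after a pre-period of length 2 it cycles with period 3.
For k ≥ 2, x[k] depends only on (k - 2) mod 3. (1193 - 2) mod 3 = 0, so x[1193] = x[2] = 0.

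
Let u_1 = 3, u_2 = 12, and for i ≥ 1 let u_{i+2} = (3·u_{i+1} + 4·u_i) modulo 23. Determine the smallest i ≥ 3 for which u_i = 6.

u_1 = 3, u_2 = 12, u_3 = 2, u_4 = 8, u_5 = 9, u_6 = 13, u_7 = 6, u_8 = 1, u_9 = 4, u_{10} = 16, u_{11} = 18, u_{12} = 3, u_{13} = 12.
The sequence repeats with period 11.
The value 6 first appears (with i ≥ 3) at u_7.

7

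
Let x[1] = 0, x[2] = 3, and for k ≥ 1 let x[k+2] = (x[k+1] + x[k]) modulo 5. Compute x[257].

1

Listing terms: x[1] = 0,  x[2] = 3,  x[3] = 3,  x[4] = 1,  x[5] = 4,  x[6] = 0,  x[7] = 4,  x[8] = 4,  x[9] = 3,  x[10] = 2,  x[11] = 0,  x[12] = 2,  x[13] = 2,  x[14] = 4,  x[15] = 1,  x[16] = 0,  x[17] = 1,  x[18] = 1,  x[19] = 2,  x[20] = 3,  x[21] = 0,  x[22] = 3.
The sequence repeats with period 20.
So x[257] = x[1 + ((257-1) mod 20)] = x[17] = 1.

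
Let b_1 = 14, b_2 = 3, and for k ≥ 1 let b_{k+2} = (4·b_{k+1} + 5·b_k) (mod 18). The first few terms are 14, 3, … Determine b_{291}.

10

Computing terms: b_1 = 14,  b_2 = 3,  b_3 = 10,  b_4 = 1,  b_5 = 0,  b_6 = 5,  b_7 = 2,  b_8 = 15,  b_9 = 16,  b_{10} = 13,  b_{11} = 6,  b_{12} = 17,  b_{13} = 8,  b_{14} = 9,  b_{15} = 4,  b_{16} = 7,  b_{17} = 12,  b_{18} = 11,  b_{19} = 14,  b_{20} = 3.
Since (b_{19}, b_{20}) = (b_1, b_2) = (14, 3) (two consecutive terms determine the rest), the sequence is periodic with period 18.
So b_{291} = b_{1 + ((291-1) mod 18)} = b_3 = 10.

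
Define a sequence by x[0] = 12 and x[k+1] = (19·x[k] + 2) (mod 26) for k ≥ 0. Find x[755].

We have x[0] = 12, x[1] = 22, x[2] = 4, x[3] = 0, x[4] = 2, x[5] = 14, x[6] = 8, x[7] = 24, x[8] = 16, x[9] = 20, x[10] = 18, x[11] = 6, x[12] = 12.
The sequence repeats with period 12.
(755 - 0) mod 12 = 11, so x[755] = x[11] = 6.

6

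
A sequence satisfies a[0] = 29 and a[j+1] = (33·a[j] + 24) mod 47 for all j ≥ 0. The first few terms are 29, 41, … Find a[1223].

34

Listing terms: a[0] = 29; a[1] = 41; a[2] = 14; a[3] = 16; a[4] = 35; a[5] = 4; a[6] = 15; a[7] = 2; a[8] = 43; a[9] = 33; a[10] = 32; a[11] = 46; a[12] = 38; a[13] = 9; a[14] = 39; a[15] = 42; a[16] = 0; a[17] = 24; a[18] = 17; a[19] = 21; a[20] = 12; a[21] = 44; a[22] = 19; a[23] = 40; a[24] = 28; a[25] = 8; a[26] = 6; a[27] = 34; a[28] = 18; a[29] = 7; a[30] = 20; a[31] = 26; a[32] = 36; a[33] = 37; a[34] = 23; a[35] = 31; a[36] = 13; a[37] = 30; a[38] = 27; a[39] = 22; a[40] = 45; a[41] = 5; a[42] = 1; a[43] = 10; a[44] = 25; a[45] = 3; a[46] = 29.
The sequence repeats with period 46.
So a[1223] = a[0 + ((1223-0) mod 46)] = a[27] = 34.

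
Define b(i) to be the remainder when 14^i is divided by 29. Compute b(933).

b(1) = 14,  b(2) = 22,  b(3) = 18,  b(4) = 20,  b(5) = 19,  b(6) = 5,  b(7) = 12,  b(8) = 23,  b(9) = 3,  b(10) = 13,  b(11) = 8,  b(12) = 25,  b(13) = 2,  b(14) = 28,  b(15) = 15,  b(16) = 7,  b(17) = 11,  b(18) = 9,  b(19) = 10,  b(20) = 24,  b(21) = 17,  b(22) = 6,  b(23) = 26,  b(24) = 16,  b(25) = 21,  b(26) = 4,  b(27) = 27,  b(28) = 1,  b(29) = 14.
Since b(29) = b(1) = 14, the sequence is periodic with period 28.
(933 - 1) mod 28 = 8, so b(933) = b(9) = 3.

3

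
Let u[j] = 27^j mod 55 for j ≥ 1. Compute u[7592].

u[1] = 27; u[2] = 14; u[3] = 48; u[4] = 31; u[5] = 12; u[6] = 49; u[7] = 3; u[8] = 26; u[9] = 42; u[10] = 34; u[11] = 38; u[12] = 36; u[13] = 37; u[14] = 9; u[15] = 23; u[16] = 16; u[17] = 47; u[18] = 4; u[19] = 53; u[20] = 1; u[21] = 27.
Since u[21] = u[1] = 27, the sequence is periodic with period 20.
(7592 - 1) mod 20 = 11, so u[7592] = u[12] = 36.

36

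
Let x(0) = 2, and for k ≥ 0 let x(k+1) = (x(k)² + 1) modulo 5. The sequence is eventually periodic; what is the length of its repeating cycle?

x(0) = 2, x(1) = 0, x(2) = 1, x(3) = 2.
Since x(3) = x(0) = 2, the sequence is periodic with period 3.

3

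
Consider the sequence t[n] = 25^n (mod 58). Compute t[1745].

45

We have t[0] = 1, t[1] = 25, t[2] = 45, t[3] = 23, t[4] = 53, t[5] = 49, t[6] = 7, t[7] = 1.
Since t[7] = t[0] = 1, the sequence is periodic with period 7.
So t[1745] = t[0 + ((1745-0) mod 7)] = t[2] = 45.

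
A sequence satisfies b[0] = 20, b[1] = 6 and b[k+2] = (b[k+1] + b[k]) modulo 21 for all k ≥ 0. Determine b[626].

Listing terms: b[0] = 20,  b[1] = 6,  b[2] = 5,  b[3] = 11,  b[4] = 16,  b[5] = 6,  b[6] = 1,  b[7] = 7,  b[8] = 8,  b[9] = 15,  b[10] = 2,  b[11] = 17,  b[12] = 19,  b[13] = 15,  b[14] = 13,  b[15] = 7,  b[16] = 20,  b[17] = 6.
Since (b[16], b[17]) = (b[0], b[1]) = (20, 6) (two consecutive terms determine the rest), the sequence is periodic with period 16.
So b[626] = b[0 + ((626-0) mod 16)] = b[2] = 5.

5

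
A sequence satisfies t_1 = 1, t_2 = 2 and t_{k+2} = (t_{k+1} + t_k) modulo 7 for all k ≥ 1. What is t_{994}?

2

t_1 = 1,  t_2 = 2,  t_3 = 3,  t_4 = 5,  t_5 = 1,  t_6 = 6,  t_7 = 0,  t_8 = 6,  t_9 = 6,  t_{10} = 5,  t_{11} = 4,  t_{12} = 2,  t_{13} = 6,  t_{14} = 1,  t_{15} = 0,  t_{16} = 1,  t_{17} = 1,  t_{18} = 2.
The sequence repeats with period 16.
So t_{994} = t_{1 + ((994-1) mod 16)} = t_2 = 2.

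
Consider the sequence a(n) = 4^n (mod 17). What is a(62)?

Listing terms: a(1) = 4,  a(2) = 16,  a(3) = 13,  a(4) = 1,  a(5) = 4.
Since a(5) = a(1) = 4, the sequence is periodic with period 4.
So a(62) = a(1 + ((62-1) mod 4)) = a(2) = 16.

16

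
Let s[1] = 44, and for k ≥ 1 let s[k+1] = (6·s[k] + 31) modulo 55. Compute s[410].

We have s[1] = 44, s[2] = 20, s[3] = 41, s[4] = 2, s[5] = 43, s[6] = 14, s[7] = 5, s[8] = 6, s[9] = 12, s[10] = 48, s[11] = 44.
Since s[11] = s[1] = 44, the sequence is periodic with period 10.
(410 - 1) mod 10 = 9, so s[410] = s[10] = 48.

48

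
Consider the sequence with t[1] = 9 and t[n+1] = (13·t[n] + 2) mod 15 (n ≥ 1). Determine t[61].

9

Computing terms: t[1] = 9, t[2] = 14, t[3] = 4, t[4] = 9.
Since t[4] = t[1] = 9, the sequence is periodic with period 3.
(61 - 1) mod 3 = 0, so t[61] = t[1] = 9.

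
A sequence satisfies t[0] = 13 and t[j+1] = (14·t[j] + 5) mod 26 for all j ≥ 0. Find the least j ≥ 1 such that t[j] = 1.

Listing terms: t[0] = 13,  t[1] = 5,  t[2] = 23,  t[3] = 15,  t[4] = 7,  t[5] = 25,  t[6] = 17,  t[7] = 9,  t[8] = 1,  t[9] = 19,  t[10] = 11,  t[11] = 3,  t[12] = 21,  t[13] = 13.
Since t[13] = t[0] = 13, the sequence is periodic with period 13.
The value 1 first appears (with j ≥ 1) at t[8].

8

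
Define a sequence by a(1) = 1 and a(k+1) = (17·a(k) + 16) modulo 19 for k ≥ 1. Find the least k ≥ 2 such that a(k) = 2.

Computing terms: a(1) = 1,  a(2) = 14,  a(3) = 7,  a(4) = 2,  a(5) = 12,  a(6) = 11,  a(7) = 13,  a(8) = 9,  a(9) = 17,  a(10) = 1.
The sequence repeats with period 9.
The value 2 first appears (with k ≥ 2) at a(4).

4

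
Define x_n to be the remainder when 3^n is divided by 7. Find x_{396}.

1

Listing terms: x_0 = 1,  x_1 = 3,  x_2 = 2,  x_3 = 6,  x_4 = 4,  x_5 = 5,  x_6 = 1.
The sequence repeats with period 6.
So x_{396} = x_{0 + ((396-0) mod 6)} = x_0 = 1.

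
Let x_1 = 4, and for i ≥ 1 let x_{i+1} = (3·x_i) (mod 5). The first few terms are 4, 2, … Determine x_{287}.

Computing terms: x_1 = 4; x_2 = 2; x_3 = 1; x_4 = 3; x_5 = 4.
Since x_5 = x_1 = 4, the sequence is periodic with period 4.
So x_{287} = x_{1 + ((287-1) mod 4)} = x_3 = 1.

1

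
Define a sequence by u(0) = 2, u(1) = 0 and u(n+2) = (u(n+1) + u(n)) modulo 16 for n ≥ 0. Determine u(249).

10

Listing terms: u(0) = 2, u(1) = 0, u(2) = 2, u(3) = 2, u(4) = 4, u(5) = 6, u(6) = 10, u(7) = 0, u(8) = 10, u(9) = 10, u(10) = 4, u(11) = 14, u(12) = 2, u(13) = 0.
Since (u(12), u(13)) = (u(0), u(1)) = (2, 0) (two consecutive terms determine the rest), the sequence is periodic with period 12.
So u(249) = u(0 + ((249-0) mod 12)) = u(9) = 10.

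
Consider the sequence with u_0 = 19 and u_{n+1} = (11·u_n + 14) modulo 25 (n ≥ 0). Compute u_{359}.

Computing terms: u_0 = 19,  u_1 = 23,  u_2 = 17,  u_3 = 1,  u_4 = 0,  u_5 = 14,  u_6 = 18,  u_7 = 12,  u_8 = 21,  u_9 = 20,  u_{10} = 9,  u_{11} = 13,  u_{12} = 7,  u_{13} = 16,  u_{14} = 15,  u_{15} = 4,  u_{16} = 8,  u_{17} = 2,  u_{18} = 11,  u_{19} = 10,  u_{20} = 24,  u_{21} = 3,  u_{22} = 22,  u_{23} = 6,  u_{24} = 5,  u_{25} = 19.
The sequence repeats with period 25.
(359 - 0) mod 25 = 9, so u_{359} = u_9 = 20.

20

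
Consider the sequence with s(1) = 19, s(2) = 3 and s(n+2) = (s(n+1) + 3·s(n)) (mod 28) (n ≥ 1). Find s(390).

8

s(1) = 19,  s(2) = 3,  s(3) = 4,  s(4) = 13,  s(5) = 25,  s(6) = 8,  s(7) = 27,  s(8) = 23,  s(9) = 20,  s(10) = 5,  s(11) = 9,  s(12) = 24,  s(13) = 23,  s(14) = 11,  s(15) = 24,  s(16) = 1,  s(17) = 17,  s(18) = 20,  s(19) = 15,  s(20) = 19,  s(21) = 8,  s(22) = 9,  s(23) = 5,  s(24) = 4,  s(25) = 19,  s(26) = 3.
Since (s(25), s(26)) = (s(1), s(2)) = (19, 3) (two consecutive terms determine the rest), the sequence is periodic with period 24.
So s(390) = s(1 + ((390-1) mod 24)) = s(6) = 8.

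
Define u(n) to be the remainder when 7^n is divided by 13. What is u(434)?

10

Listing terms: u(0) = 1,  u(1) = 7,  u(2) = 10,  u(3) = 5,  u(4) = 9,  u(5) = 11,  u(6) = 12,  u(7) = 6,  u(8) = 3,  u(9) = 8,  u(10) = 4,  u(11) = 2,  u(12) = 1.
The sequence repeats with period 12.
So u(434) = u(0 + ((434-0) mod 12)) = u(2) = 10.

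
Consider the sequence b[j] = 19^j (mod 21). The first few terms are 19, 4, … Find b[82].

b[1] = 19, b[2] = 4, b[3] = 13, b[4] = 16, b[5] = 10, b[6] = 1, b[7] = 19.
The sequence repeats with period 6.
So b[82] = b[1 + ((82-1) mod 6)] = b[4] = 16.

16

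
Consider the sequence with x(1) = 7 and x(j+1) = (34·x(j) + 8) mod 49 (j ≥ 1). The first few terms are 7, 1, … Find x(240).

1

Computing terms: x(1) = 7, x(2) = 1, x(3) = 42, x(4) = 15, x(5) = 28, x(6) = 29, x(7) = 14, x(8) = 43, x(9) = 0, x(10) = 8, x(11) = 35, x(12) = 22, x(13) = 21, x(14) = 36, x(15) = 7.
The sequence repeats with period 14.
So x(240) = x(1 + ((240-1) mod 14)) = x(2) = 1.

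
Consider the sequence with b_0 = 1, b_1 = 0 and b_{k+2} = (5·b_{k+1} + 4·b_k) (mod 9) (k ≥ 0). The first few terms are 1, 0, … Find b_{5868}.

8

Computing terms: b_0 = 1, b_1 = 0, b_2 = 4, b_3 = 2, b_4 = 8, b_5 = 3, b_6 = 2, b_7 = 4, b_8 = 1, b_9 = 3, b_{10} = 1, b_{11} = 8, b_{12} = 8, b_{13} = 0, b_{14} = 5, b_{15} = 7, b_{16} = 1, b_{17} = 6, b_{18} = 7, b_{19} = 5, b_{20} = 8, b_{21} = 6, b_{22} = 8, b_{23} = 1, b_{24} = 1, b_{25} = 0.
Since (b_{24}, b_{25}) = (b_0, b_1) = (1, 0) (two consecutive terms determine the rest), the sequence is periodic with period 24.
So b_{5868} = b_{0 + ((5868-0) mod 24)} = b_{12} = 8.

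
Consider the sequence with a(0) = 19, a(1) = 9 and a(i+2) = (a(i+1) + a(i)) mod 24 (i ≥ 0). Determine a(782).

Computing terms: a(0) = 19, a(1) = 9, a(2) = 4, a(3) = 13, a(4) = 17, a(5) = 6, a(6) = 23, a(7) = 5, a(8) = 4, a(9) = 9, a(10) = 13, a(11) = 22, a(12) = 11, a(13) = 9, a(14) = 20, a(15) = 5, a(16) = 1, a(17) = 6, a(18) = 7, a(19) = 13, a(20) = 20, a(21) = 9, a(22) = 5, a(23) = 14, a(24) = 19, a(25) = 9.
The sequence repeats with period 24.
So a(782) = a(0 + ((782-0) mod 24)) = a(14) = 20.

20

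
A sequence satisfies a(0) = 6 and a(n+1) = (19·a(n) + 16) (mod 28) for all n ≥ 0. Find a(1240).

Computing terms: a(0) = 6, a(1) = 18, a(2) = 22, a(3) = 14, a(4) = 2, a(5) = 26, a(6) = 6.
The sequence repeats with period 6.
So a(1240) = a(0 + ((1240-0) mod 6)) = a(4) = 2.

2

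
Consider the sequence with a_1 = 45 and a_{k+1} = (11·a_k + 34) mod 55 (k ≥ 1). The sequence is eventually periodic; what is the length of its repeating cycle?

We have a_1 = 45; a_2 = 34; a_3 = 23; a_4 = 12; a_5 = 1; a_6 = 45.
Since a_6 = a_1 = 45, the sequence is periodic with period 5.

5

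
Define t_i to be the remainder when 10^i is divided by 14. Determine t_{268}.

4

t_1 = 10, t_2 = 2, t_3 = 6, t_4 = 4, t_5 = 12, t_6 = 8, t_7 = 10.
The sequence repeats with period 6.
(268 - 1) mod 6 = 3, so t_{268} = t_4 = 4.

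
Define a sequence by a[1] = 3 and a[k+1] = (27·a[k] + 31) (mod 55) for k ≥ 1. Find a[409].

38

We have a[1] = 3, a[2] = 2, a[3] = 30, a[4] = 16, a[5] = 23, a[6] = 47, a[7] = 35, a[8] = 41, a[9] = 38, a[10] = 12, a[11] = 25, a[12] = 46, a[13] = 8, a[14] = 27, a[15] = 45, a[16] = 36, a[17] = 13, a[18] = 52, a[19] = 5, a[20] = 1, a[21] = 3.
Since a[21] = a[1] = 3, the sequence is periodic with period 20.
So a[409] = a[1 + ((409-1) mod 20)] = a[9] = 38.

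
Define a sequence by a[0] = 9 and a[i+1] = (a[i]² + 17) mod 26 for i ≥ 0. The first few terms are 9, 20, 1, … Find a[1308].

a[0] = 9; a[1] = 20; a[2] = 1; a[3] = 18; a[4] = 3; a[5] = 0; a[6] = 17; a[7] = 20.
Since a[7] = a[1] = 20, the sequence is eventually periodic: after a pre-period of length 1 it cycles with period 6.
For i ≥ 1, a[i] depends only on (i - 1) mod 6. (1308 - 1) mod 6 = 5, so a[1308] = a[6] = 17.

17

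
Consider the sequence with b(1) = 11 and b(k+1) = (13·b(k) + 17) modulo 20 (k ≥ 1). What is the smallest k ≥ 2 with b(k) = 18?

4

We have b(1) = 11,  b(2) = 0,  b(3) = 17,  b(4) = 18,  b(5) = 11.
The sequence repeats with period 4.
The value 18 first appears (with k ≥ 2) at b(4).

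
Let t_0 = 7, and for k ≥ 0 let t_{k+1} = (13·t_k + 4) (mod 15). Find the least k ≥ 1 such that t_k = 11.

We have t_0 = 7,  t_1 = 5,  t_2 = 9,  t_3 = 1,  t_4 = 2,  t_5 = 0,  t_6 = 4,  t_7 = 11,  t_8 = 12,  t_9 = 10,  t_{10} = 14,  t_{11} = 6,  t_{12} = 7.
The sequence repeats with period 12.
The value 11 first appears (with k ≥ 1) at t_7.

7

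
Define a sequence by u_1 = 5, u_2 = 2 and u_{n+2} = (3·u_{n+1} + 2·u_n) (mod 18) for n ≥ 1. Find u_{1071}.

Listing terms: u_1 = 5,  u_2 = 2,  u_3 = 16,  u_4 = 16,  u_5 = 8,  u_6 = 2,  u_7 = 4,  u_8 = 16,  u_9 = 2,  u_{10} = 2,  u_{11} = 10,  u_{12} = 16,  u_{13} = 14,  u_{14} = 2,  u_{15} = 16.
Since (u_{14}, u_{15}) = (u_2, u_3) = (2, 16) (two consecutive terms determine the rest), the sequence is eventually periodic: after a pre-period of length 1 it cycles with period 12.
For n ≥ 2, u_n depends only on (n - 2) mod 12. (1071 - 2) mod 12 = 1, so u_{1071} = u_3 = 16.

16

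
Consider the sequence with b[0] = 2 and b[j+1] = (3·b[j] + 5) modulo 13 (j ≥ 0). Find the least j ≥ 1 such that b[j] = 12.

b[0] = 2, b[1] = 11, b[2] = 12, b[3] = 2.
The sequence repeats with period 3.
The value 12 first appears (with j ≥ 1) at b[2].

2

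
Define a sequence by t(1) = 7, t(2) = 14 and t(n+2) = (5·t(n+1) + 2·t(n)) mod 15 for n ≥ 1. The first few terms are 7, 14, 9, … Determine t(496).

7

We have t(1) = 7, t(2) = 14, t(3) = 9, t(4) = 13, t(5) = 8, t(6) = 6, t(7) = 1, t(8) = 2, t(9) = 12, t(10) = 4, t(11) = 14, t(12) = 3, t(13) = 13, t(14) = 11, t(15) = 6, t(16) = 7, t(17) = 2, t(18) = 9, t(19) = 4, t(20) = 8, t(21) = 3, t(22) = 1, t(23) = 11, t(24) = 12, t(25) = 7, t(26) = 14.
Since (t(25), t(26)) = (t(1), t(2)) = (7, 14) (two consecutive terms determine the rest), the sequence is periodic with period 24.
(496 - 1) mod 24 = 15, so t(496) = t(16) = 7.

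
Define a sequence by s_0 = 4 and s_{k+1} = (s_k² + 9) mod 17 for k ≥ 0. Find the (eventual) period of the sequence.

3

Computing terms: s_0 = 4,  s_1 = 8,  s_2 = 5,  s_3 = 0,  s_4 = 9,  s_5 = 5.
Since s_5 = s_2 = 5, the sequence is eventually periodic: after a pre-period of length 2 it cycles with period 3.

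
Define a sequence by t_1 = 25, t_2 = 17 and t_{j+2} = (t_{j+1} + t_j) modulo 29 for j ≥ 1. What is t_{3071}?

We have t_1 = 25,  t_2 = 17,  t_3 = 13,  t_4 = 1,  t_5 = 14,  t_6 = 15,  t_7 = 0,  t_8 = 15,  t_9 = 15,  t_{10} = 1,  t_{11} = 16,  t_{12} = 17,  t_{13} = 4,  t_{14} = 21,  t_{15} = 25,  t_{16} = 17.
The sequence repeats with period 14.
(3071 - 1) mod 14 = 4, so t_{3071} = t_5 = 14.

14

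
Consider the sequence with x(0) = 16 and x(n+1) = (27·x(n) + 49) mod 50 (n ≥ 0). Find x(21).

Computing terms: x(0) = 16,  x(1) = 31,  x(2) = 36,  x(3) = 21,  x(4) = 16.
Since x(4) = x(0) = 16, the sequence is periodic with period 4.
(21 - 0) mod 4 = 1, so x(21) = x(1) = 31.

31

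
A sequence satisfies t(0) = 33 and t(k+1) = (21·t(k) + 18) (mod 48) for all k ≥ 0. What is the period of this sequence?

Listing terms: t(0) = 33; t(1) = 39; t(2) = 21; t(3) = 27; t(4) = 9; t(5) = 15; t(6) = 45; t(7) = 3; t(8) = 33.
The sequence repeats with period 8.

8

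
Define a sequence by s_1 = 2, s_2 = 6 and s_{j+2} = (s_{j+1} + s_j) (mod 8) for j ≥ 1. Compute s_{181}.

2

We have s_1 = 2, s_2 = 6, s_3 = 0, s_4 = 6, s_5 = 6, s_6 = 4, s_7 = 2, s_8 = 6.
The sequence repeats with period 6.
So s_{181} = s_{1 + ((181-1) mod 6)} = s_1 = 2.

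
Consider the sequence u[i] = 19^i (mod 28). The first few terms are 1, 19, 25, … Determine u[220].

9

We have u[0] = 1; u[1] = 19; u[2] = 25; u[3] = 27; u[4] = 9; u[5] = 3; u[6] = 1.
Since u[6] = u[0] = 1, the sequence is periodic with period 6.
(220 - 0) mod 6 = 4, so u[220] = u[4] = 9.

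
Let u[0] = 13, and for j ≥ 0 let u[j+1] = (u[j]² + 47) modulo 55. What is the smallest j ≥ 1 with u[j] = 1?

3

Computing terms: u[0] = 13, u[1] = 51, u[2] = 8, u[3] = 1, u[4] = 48, u[5] = 41, u[6] = 23, u[7] = 26, u[8] = 8.
Since u[8] = u[2] = 8, the sequence is eventually periodic: after a pre-period of length 2 it cycles with period 6.
The value 1 first appears (with j ≥ 1) at u[3].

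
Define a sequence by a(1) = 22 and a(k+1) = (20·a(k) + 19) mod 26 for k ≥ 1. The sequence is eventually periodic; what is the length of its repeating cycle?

a(1) = 22; a(2) = 17; a(3) = 21; a(4) = 23; a(5) = 11; a(6) = 5; a(7) = 15; a(8) = 7; a(9) = 3; a(10) = 1; a(11) = 13; a(12) = 19; a(13) = 9; a(14) = 17.
Since a(14) = a(2) = 17, the sequence is eventually periodic: after a pre-period of length 1 it cycles with period 12.

12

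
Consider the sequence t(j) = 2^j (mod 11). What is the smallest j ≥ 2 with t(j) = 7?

Listing terms: t(1) = 2, t(2) = 4, t(3) = 8, t(4) = 5, t(5) = 10, t(6) = 9, t(7) = 7, t(8) = 3, t(9) = 6, t(10) = 1, t(11) = 2.
Since t(11) = t(1) = 2, the sequence is periodic with period 10.
The value 7 first appears (with j ≥ 2) at t(7).

7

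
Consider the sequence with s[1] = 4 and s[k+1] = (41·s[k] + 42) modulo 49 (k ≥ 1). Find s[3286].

31

We have s[1] = 4, s[2] = 10, s[3] = 11, s[4] = 3, s[5] = 18, s[6] = 45, s[7] = 25, s[8] = 38, s[9] = 32, s[10] = 31, s[11] = 39, s[12] = 24, s[13] = 46, s[14] = 17, s[15] = 4.
The sequence repeats with period 14.
So s[3286] = s[1 + ((3286-1) mod 14)] = s[10] = 31.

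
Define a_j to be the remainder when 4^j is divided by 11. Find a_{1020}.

1

a_1 = 4,  a_2 = 5,  a_3 = 9,  a_4 = 3,  a_5 = 1,  a_6 = 4.
The sequence repeats with period 5.
(1020 - 1) mod 5 = 4, so a_{1020} = a_5 = 1.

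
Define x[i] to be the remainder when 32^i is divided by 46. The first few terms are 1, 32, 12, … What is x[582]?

Computing terms: x[0] = 1; x[1] = 32; x[2] = 12; x[3] = 16; x[4] = 6; x[5] = 8; x[6] = 26; x[7] = 4; x[8] = 36; x[9] = 2; x[10] = 18; x[11] = 24; x[12] = 32.
Since x[12] = x[1] = 32, the sequence is eventually periodic: after a pre-period of length 1 it cycles with period 11.
For i ≥ 1, x[i] depends only on (i - 1) mod 11. (582 - 1) mod 11 = 9, so x[582] = x[10] = 18.

18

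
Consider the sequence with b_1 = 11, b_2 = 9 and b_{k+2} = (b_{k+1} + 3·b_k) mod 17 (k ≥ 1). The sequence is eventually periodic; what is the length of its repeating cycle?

Computing terms: b_1 = 11; b_2 = 9; b_3 = 8; b_4 = 1; b_5 = 8; b_6 = 11; b_7 = 1; b_8 = 0; b_9 = 3; b_{10} = 3; b_{11} = 12; b_{12} = 4; b_{13} = 6; b_{14} = 1; b_{15} = 2; b_{16} = 5; b_{17} = 11; b_{18} = 9.
The sequence repeats with period 16.

16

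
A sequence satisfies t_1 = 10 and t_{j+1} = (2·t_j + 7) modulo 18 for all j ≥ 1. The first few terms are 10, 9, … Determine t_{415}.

1

We have t_1 = 10,  t_2 = 9,  t_3 = 7,  t_4 = 3,  t_5 = 13,  t_6 = 15,  t_7 = 1,  t_8 = 9.
Since t_8 = t_2 = 9, the sequence is eventually periodic: after a pre-period of length 1 it cycles with period 6.
For j ≥ 2, t_j depends only on (j - 2) mod 6. (415 - 2) mod 6 = 5, so t_{415} = t_7 = 1.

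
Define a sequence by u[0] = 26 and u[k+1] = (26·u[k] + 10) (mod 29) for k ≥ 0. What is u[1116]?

Listing terms: u[0] = 26,  u[1] = 19,  u[2] = 11,  u[3] = 6,  u[4] = 21,  u[5] = 5,  u[6] = 24,  u[7] = 25,  u[8] = 22,  u[9] = 2,  u[10] = 4,  u[11] = 27,  u[12] = 16,  u[13] = 20,  u[14] = 8,  u[15] = 15,  u[16] = 23,  u[17] = 28,  u[18] = 13,  u[19] = 0,  u[20] = 10,  u[21] = 9,  u[22] = 12,  u[23] = 3,  u[24] = 1,  u[25] = 7,  u[26] = 18,  u[27] = 14,  u[28] = 26.
Since u[28] = u[0] = 26, the sequence is periodic with period 28.
So u[1116] = u[0 + ((1116-0) mod 28)] = u[24] = 1.

1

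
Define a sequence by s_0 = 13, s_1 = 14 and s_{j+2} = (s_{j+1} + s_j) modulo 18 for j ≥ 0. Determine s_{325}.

4

Listing terms: s_0 = 13, s_1 = 14, s_2 = 9, s_3 = 5, s_4 = 14, s_5 = 1, s_6 = 15, s_7 = 16, s_8 = 13, s_9 = 11, s_{10} = 6, s_{11} = 17, s_{12} = 5, s_{13} = 4, s_{14} = 9, s_{15} = 13, s_{16} = 4, s_{17} = 17, s_{18} = 3, s_{19} = 2, s_{20} = 5, s_{21} = 7, s_{22} = 12, s_{23} = 1, s_{24} = 13, s_{25} = 14.
The sequence repeats with period 24.
So s_{325} = s_{0 + ((325-0) mod 24)} = s_{13} = 4.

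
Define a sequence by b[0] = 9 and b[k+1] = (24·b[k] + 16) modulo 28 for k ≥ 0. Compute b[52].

4

b[0] = 9,  b[1] = 8,  b[2] = 12,  b[3] = 24,  b[4] = 4,  b[5] = 0,  b[6] = 16,  b[7] = 8.
Since b[7] = b[1] = 8, the sequence is eventually periodic: after a pre-period of length 1 it cycles with period 6.
For k ≥ 1, b[k] depends only on (k - 1) mod 6. (52 - 1) mod 6 = 3, so b[52] = b[4] = 4.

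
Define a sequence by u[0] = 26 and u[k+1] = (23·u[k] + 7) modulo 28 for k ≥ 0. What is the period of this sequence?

We have u[0] = 26, u[1] = 17, u[2] = 6, u[3] = 5, u[4] = 10, u[5] = 13, u[6] = 26.
Since u[6] = u[0] = 26, the sequence is periodic with period 6.

6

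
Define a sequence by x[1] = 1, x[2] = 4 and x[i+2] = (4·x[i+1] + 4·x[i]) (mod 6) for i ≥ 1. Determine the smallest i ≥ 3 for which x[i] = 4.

We have x[1] = 1, x[2] = 4, x[3] = 2, x[4] = 0, x[5] = 2, x[6] = 2, x[7] = 4, x[8] = 0, x[9] = 4, x[10] = 4, x[11] = 2.
Since (x[10], x[11]) = (x[2], x[3]) = (4, 2) (two consecutive terms determine the rest), the sequence is eventually periodic: after a pre-period of length 1 it cycles with period 8.
The value 4 first appears (with i ≥ 3) at x[7].

7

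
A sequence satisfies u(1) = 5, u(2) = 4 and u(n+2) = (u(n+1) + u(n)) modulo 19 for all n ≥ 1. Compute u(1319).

3

Computing terms: u(1) = 5; u(2) = 4; u(3) = 9; u(4) = 13; u(5) = 3; u(6) = 16; u(7) = 0; u(8) = 16; u(9) = 16; u(10) = 13; u(11) = 10; u(12) = 4; u(13) = 14; u(14) = 18; u(15) = 13; u(16) = 12; u(17) = 6; u(18) = 18; u(19) = 5; u(20) = 4.
Since (u(19), u(20)) = (u(1), u(2)) = (5, 4) (two consecutive terms determine the rest), the sequence is periodic with period 18.
(1319 - 1) mod 18 = 4, so u(1319) = u(5) = 3.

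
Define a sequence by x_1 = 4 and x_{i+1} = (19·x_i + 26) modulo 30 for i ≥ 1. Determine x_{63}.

14

We have x_1 = 4; x_2 = 12; x_3 = 14; x_4 = 22; x_5 = 24; x_6 = 2; x_7 = 4.
Since x_7 = x_1 = 4, the sequence is periodic with period 6.
(63 - 1) mod 6 = 2, so x_{63} = x_3 = 14.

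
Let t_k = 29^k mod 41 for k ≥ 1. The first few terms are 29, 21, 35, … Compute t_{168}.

18

We have t_1 = 29; t_2 = 21; t_3 = 35; t_4 = 31; t_5 = 38; t_6 = 36; t_7 = 19; t_8 = 18; t_9 = 30; t_{10} = 9; t_{11} = 15; t_{12} = 25; t_{13} = 28; t_{14} = 33; t_{15} = 14; t_{16} = 37; t_{17} = 7; t_{18} = 39; t_{19} = 24; t_{20} = 40; t_{21} = 12; t_{22} = 20; t_{23} = 6; t_{24} = 10; t_{25} = 3; t_{26} = 5; t_{27} = 22; t_{28} = 23; t_{29} = 11; t_{30} = 32; t_{31} = 26; t_{32} = 16; t_{33} = 13; t_{34} = 8; t_{35} = 27; t_{36} = 4; t_{37} = 34; t_{38} = 2; t_{39} = 17; t_{40} = 1; t_{41} = 29.
Since t_{41} = t_1 = 29, the sequence is periodic with period 40.
So t_{168} = t_{1 + ((168-1) mod 40)} = t_8 = 18.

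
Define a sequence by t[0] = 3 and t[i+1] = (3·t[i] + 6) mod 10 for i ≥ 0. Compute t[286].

Computing terms: t[0] = 3,  t[1] = 5,  t[2] = 1,  t[3] = 9,  t[4] = 3.
Since t[4] = t[0] = 3, the sequence is periodic with period 4.
So t[286] = t[0 + ((286-0) mod 4)] = t[2] = 1.

1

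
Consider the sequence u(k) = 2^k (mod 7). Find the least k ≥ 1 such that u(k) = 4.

2

Computing terms: u(0) = 1; u(1) = 2; u(2) = 4; u(3) = 1.
Since u(3) = u(0) = 1, the sequence is periodic with period 3.
The value 4 first appears (with k ≥ 1) at u(2).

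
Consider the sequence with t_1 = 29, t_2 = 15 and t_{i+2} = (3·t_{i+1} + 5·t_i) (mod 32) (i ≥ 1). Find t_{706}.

9

We have t_1 = 29,  t_2 = 15,  t_3 = 30,  t_4 = 5,  t_5 = 5,  t_6 = 8,  t_7 = 17,  t_8 = 27,  t_9 = 6,  t_{10} = 25,  t_{11} = 9,  t_{12} = 24,  t_{13} = 21,  t_{14} = 23,  t_{15} = 14,  t_{16} = 29,  t_{17} = 29,  t_{18} = 8,  t_{19} = 9,  t_{20} = 3,  t_{21} = 22,  t_{22} = 17,  t_{23} = 1,  t_{24} = 24,  t_{25} = 13,  t_{26} = 31,  t_{27} = 30,  t_{28} = 21,  t_{29} = 21,  t_{30} = 8,  t_{31} = 1,  t_{32} = 11,  t_{33} = 6,  t_{34} = 9,  t_{35} = 25,  t_{36} = 24,  t_{37} = 5,  t_{38} = 7,  t_{39} = 14,  t_{40} = 13,  t_{41} = 13,  t_{42} = 8,  t_{43} = 25,  t_{44} = 19,  t_{45} = 22,  t_{46} = 1,  t_{47} = 17,  t_{48} = 24,  t_{49} = 29,  t_{50} = 15.
The sequence repeats with period 48.
So t_{706} = t_{1 + ((706-1) mod 48)} = t_{34} = 9.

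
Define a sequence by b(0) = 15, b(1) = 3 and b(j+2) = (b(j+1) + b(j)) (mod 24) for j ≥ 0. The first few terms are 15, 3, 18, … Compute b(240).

15

Listing terms: b(0) = 15; b(1) = 3; b(2) = 18; b(3) = 21; b(4) = 15; b(5) = 12; b(6) = 3; b(7) = 15; b(8) = 18; b(9) = 9; b(10) = 3; b(11) = 12; b(12) = 15; b(13) = 3.
The sequence repeats with period 12.
(240 - 0) mod 12 = 0, so b(240) = b(0) = 15.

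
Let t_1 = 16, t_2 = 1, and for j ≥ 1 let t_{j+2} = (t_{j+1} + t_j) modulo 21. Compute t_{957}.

14

t_1 = 16; t_2 = 1; t_3 = 17; t_4 = 18; t_5 = 14; t_6 = 11; t_7 = 4; t_8 = 15; t_9 = 19; t_{10} = 13; t_{11} = 11; t_{12} = 3; t_{13} = 14; t_{14} = 17; t_{15} = 10; t_{16} = 6; t_{17} = 16; t_{18} = 1.
The sequence repeats with period 16.
So t_{957} = t_{1 + ((957-1) mod 16)} = t_{13} = 14.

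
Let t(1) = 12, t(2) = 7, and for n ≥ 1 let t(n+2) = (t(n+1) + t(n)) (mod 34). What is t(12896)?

17

t(1) = 12,  t(2) = 7,  t(3) = 19,  t(4) = 26,  t(5) = 11,  t(6) = 3,  t(7) = 14,  t(8) = 17,  t(9) = 31,  t(10) = 14,  t(11) = 11,  t(12) = 25,  t(13) = 2,  t(14) = 27,  t(15) = 29,  t(16) = 22,  t(17) = 17,  t(18) = 5,  t(19) = 22,  t(20) = 27,  t(21) = 15,  t(22) = 8,  t(23) = 23,  t(24) = 31,  t(25) = 20,  t(26) = 17,  t(27) = 3,  t(28) = 20,  t(29) = 23,  t(30) = 9,  t(31) = 32,  t(32) = 7,  t(33) = 5,  t(34) = 12,  t(35) = 17,  t(36) = 29,  t(37) = 12,  t(38) = 7.
The sequence repeats with period 36.
So t(12896) = t(1 + ((12896-1) mod 36)) = t(8) = 17.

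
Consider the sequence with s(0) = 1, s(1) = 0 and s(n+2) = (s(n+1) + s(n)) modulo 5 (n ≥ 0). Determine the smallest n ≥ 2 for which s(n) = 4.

s(0) = 1; s(1) = 0; s(2) = 1; s(3) = 1; s(4) = 2; s(5) = 3; s(6) = 0; s(7) = 3; s(8) = 3; s(9) = 1; s(10) = 4; s(11) = 0; s(12) = 4; s(13) = 4; s(14) = 3; s(15) = 2; s(16) = 0; s(17) = 2; s(18) = 2; s(19) = 4; s(20) = 1; s(21) = 0.
Since (s(20), s(21)) = (s(0), s(1)) = (1, 0) (two consecutive terms determine the rest), the sequence is periodic with period 20.
The value 4 first appears (with n ≥ 2) at s(10).

10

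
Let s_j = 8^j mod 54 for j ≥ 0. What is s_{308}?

We have s_0 = 1, s_1 = 8, s_2 = 10, s_3 = 26, s_4 = 46, s_5 = 44, s_6 = 28, s_7 = 8.
Since s_7 = s_1 = 8, the sequence is eventually periodic: after a pre-period of length 1 it cycles with period 6.
For j ≥ 1, s_j depends only on (j - 1) mod 6. (308 - 1) mod 6 = 1, so s_{308} = s_2 = 10.

10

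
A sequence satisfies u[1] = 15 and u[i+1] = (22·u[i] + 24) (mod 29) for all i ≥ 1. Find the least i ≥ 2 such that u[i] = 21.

Computing terms: u[1] = 15,  u[2] = 6,  u[3] = 11,  u[4] = 5,  u[5] = 18,  u[6] = 14,  u[7] = 13,  u[8] = 20,  u[9] = 0,  u[10] = 24,  u[11] = 1,  u[12] = 17,  u[13] = 21,  u[14] = 22,  u[15] = 15.
The sequence repeats with period 14.
The value 21 first appears (with i ≥ 2) at u[13].

13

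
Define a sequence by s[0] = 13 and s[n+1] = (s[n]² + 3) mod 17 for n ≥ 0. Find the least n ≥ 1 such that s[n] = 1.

Listing terms: s[0] = 13,  s[1] = 2,  s[2] = 7,  s[3] = 1,  s[4] = 4,  s[5] = 2.
Since s[5] = s[1] = 2, the sequence is eventually periodic: after a pre-period of length 1 it cycles with period 4.
The value 1 first appears (with n ≥ 1) at s[3].

3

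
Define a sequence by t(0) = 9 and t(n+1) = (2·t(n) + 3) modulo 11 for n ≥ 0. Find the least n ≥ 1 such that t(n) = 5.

3

t(0) = 9,  t(1) = 10,  t(2) = 1,  t(3) = 5,  t(4) = 2,  t(5) = 7,  t(6) = 6,  t(7) = 4,  t(8) = 0,  t(9) = 3,  t(10) = 9.
The sequence repeats with period 10.
The value 5 first appears (with n ≥ 1) at t(3).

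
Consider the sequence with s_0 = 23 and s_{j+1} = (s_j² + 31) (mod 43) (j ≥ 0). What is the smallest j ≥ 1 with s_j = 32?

Computing terms: s_0 = 23, s_1 = 1, s_2 = 32, s_3 = 23.
The sequence repeats with period 3.
The value 32 first appears (with j ≥ 1) at s_2.

2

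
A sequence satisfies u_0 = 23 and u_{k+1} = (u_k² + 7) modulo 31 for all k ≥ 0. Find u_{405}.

9

Listing terms: u_0 = 23, u_1 = 9, u_2 = 26, u_3 = 1, u_4 = 8, u_5 = 9.
Since u_5 = u_1 = 9, the sequence is eventually periodic: after a pre-period of length 1 it cycles with period 4.
For k ≥ 1, u_k depends only on (k - 1) mod 4. (405 - 1) mod 4 = 0, so u_{405} = u_1 = 9.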